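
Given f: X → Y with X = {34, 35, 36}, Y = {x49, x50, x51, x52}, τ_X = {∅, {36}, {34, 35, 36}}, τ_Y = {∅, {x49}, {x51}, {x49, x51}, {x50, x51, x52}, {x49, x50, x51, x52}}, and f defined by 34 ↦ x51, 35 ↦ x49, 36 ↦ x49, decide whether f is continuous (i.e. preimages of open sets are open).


f is NOT continuous.

Compute f^{-1}(U) for each U ∈ τ_Y:
  U = ∅: f^{-1}(U) = ∅ ∈ τ_X ✓.
  U = {x49}: f^{-1}(U) = {35, 36} ∉ τ_X ✗.
  U = {x51}: f^{-1}(U) = {34} ∉ τ_X ✗.
  U = {x49, x51}: f^{-1}(U) = {34, 35, 36} ∈ τ_X ✓.
  U = {x50, x51, x52}: f^{-1}(U) = {34} ∉ τ_X ✗.
  U = {x49, x50, x51, x52}: f^{-1}(U) = {34, 35, 36} ∈ τ_X ✓.
Found U = {x49} with f^{-1}(U) = {35, 36} not in τ_X. Therefore f is NOT continuous.


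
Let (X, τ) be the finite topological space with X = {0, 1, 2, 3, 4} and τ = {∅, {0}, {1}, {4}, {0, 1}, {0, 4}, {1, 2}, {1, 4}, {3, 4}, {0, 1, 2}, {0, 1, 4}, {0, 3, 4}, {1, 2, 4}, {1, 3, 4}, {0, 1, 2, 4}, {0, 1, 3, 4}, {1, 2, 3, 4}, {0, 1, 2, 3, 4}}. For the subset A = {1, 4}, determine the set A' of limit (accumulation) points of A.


A' = {2, 3}

For each x ∈ X, list the open sets U ∈ τ with x ∈ U, then check whether U ∩ (A ∖ {x}) ≠ ∅ for every such U.
  x = 0: open {0} ∋ x has {0} ∩ (A ∖ {0}) = ∅, so x is NOT a limit point.
  x = 1: open {1} ∋ x has {1} ∩ (A ∖ {1}) = ∅, so x is NOT a limit point.
  x = 2: opens ∋ x are {1, 2}, {0, 1, 2}, {1, 2, 4}, {0, 1, 2, 4}, {1, 2, 3, 4}, {0, 1, 2, 3, 4}; each meets A ∖ {2}, so x IS a limit point.
  x = 3: opens ∋ x are {3, 4}, {0, 3, 4}, {1, 3, 4}, {0, 1, 3, 4}, {1, 2, 3, 4}, {0, 1, 2, 3, 4}; each meets A ∖ {3}, so x IS a limit point.
  x = 4: open {4} ∋ x has {4} ∩ (A ∖ {4}) = ∅, so x is NOT a limit point.
Collecting: A' = {2, 3}.


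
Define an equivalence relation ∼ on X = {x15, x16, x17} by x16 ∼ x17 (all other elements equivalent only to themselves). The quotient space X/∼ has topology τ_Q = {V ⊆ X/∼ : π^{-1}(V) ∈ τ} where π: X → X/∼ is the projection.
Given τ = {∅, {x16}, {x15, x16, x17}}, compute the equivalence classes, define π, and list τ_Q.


X/∼ = {[x15], [x16=x17]}; |τ_Q| = 2.

Equivalence classes: [x15], [x16=x17].
Quotient map π: X → X/∼ sends x15 ↦ [x15], x16 ↦ [x16=x17], x17 ↦ [x16=x17].
For each subset V ⊆ X/∼, compute π^{-1}(V) ⊆ X and check whether π^{-1}(V) ∈ τ. V is open in τ_Q iff π^{-1}(V) ∈ τ.
  V = {}: π^{-1}(V) = ∅ ∈ τ ✓.
  V = {[x15]}: π^{-1}(V) = {x15} ∉ τ ✗.
  V = {[x16=x17]}: π^{-1}(V) = {x16, x17} ∉ τ ✗.
  V = {[x15], [x16=x17]}: π^{-1}(V) = {x15, x16, x17} ∈ τ ✓.
Open sets in the quotient: τ_Q = {{}, {[x15], [x16=x17]}} (2 elements).


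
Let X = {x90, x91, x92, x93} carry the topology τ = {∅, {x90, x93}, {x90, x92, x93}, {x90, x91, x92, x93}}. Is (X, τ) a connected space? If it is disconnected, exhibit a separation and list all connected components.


(X, τ) is connected.

Find clopen sets (U ∈ τ with X ∖ U ∈ τ):
  U = ∅, X ∖ U = {x90, x91, x92, x93} — both open, so U is clopen.
  U = {x90, x91, x92, x93}, X ∖ U = ∅ — both open, so U is clopen.
Only trivial clopens (∅ and X) exist, so (X, τ) is connected.
Compute connected components by grouping points that agree on all clopens:
  component: {x90, x91, x92, x93}


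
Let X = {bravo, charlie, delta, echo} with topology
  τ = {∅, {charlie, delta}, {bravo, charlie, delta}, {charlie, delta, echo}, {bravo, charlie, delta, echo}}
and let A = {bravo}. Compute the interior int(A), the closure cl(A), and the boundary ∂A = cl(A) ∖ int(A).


int(A) = ∅, cl(A) = {bravo}, ∂A = {bravo}.

Closed sets in (X, τ) are complements of opens:
  closed(X, τ) = {∅, {bravo}, {echo}, {bravo, echo}, {bravo, charlie, delta, echo}}.
int(A) = ⋃ {U ∈ τ : U ⊆ A}. Opens contained in A: ∅.
Taking the union of these: int(A) = ∅.
cl(A) = ⋂ {C closed : A ⊆ C}. Closed sets containing A: {bravo}, {bravo, echo}, {bravo, charlie, delta, echo}.
Intersecting these: cl(A) = {bravo}.
∂A = cl(A) ∖ int(A) = {bravo} ∖ ∅ = {bravo}.


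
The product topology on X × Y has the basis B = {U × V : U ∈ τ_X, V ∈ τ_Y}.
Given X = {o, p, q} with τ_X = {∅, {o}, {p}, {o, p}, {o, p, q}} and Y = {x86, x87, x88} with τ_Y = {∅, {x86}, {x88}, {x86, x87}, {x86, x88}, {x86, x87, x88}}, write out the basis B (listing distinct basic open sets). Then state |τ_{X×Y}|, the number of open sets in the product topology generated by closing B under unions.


Basis B = {∅ × ∅, {o} × {x86}, {o} × {x88}, {p} × {x86}, {p} × {x88}, {o} × {x86, x87}, {o} × {x86, x88}, {o, p} × {x86}, {o, p} × {x88}, {p} × {x86, x87}, {p} × {x86, x88}, {o} × {x86, x87, x88}, {o, p, q} × {x86}, {o, p, q} × {x88}, {p} × {x86, x87, x88}, {o, p} × {x86, x87}, {o, p} × {x86, x88}, {o, p} × {x86, x87, x88}, {o, p, q} × {x86, x87}, {o, p, q} × {x86, x88}, {o, p, q} × {x86, x87, x88}}; |τ_{X×Y}| = 70.

Enumerate products U × V with U ∈ τ_X, V ∈ τ_Y (deduplicated):
  ∅ × ∅ = {} (∅)
  {o} × {x86} = {(o,x86)}
  {o} × {x88} = {(o,x88)}
  {p} × {x86} = {(p,x86)}
  {p} × {x88} = {(p,x88)}
  {o} × {x86, x87} = {(o,x86), (o,x87)}
  {o} × {x86, x88} = {(o,x86), (o,x88)}
  {o, p} × {x86} = {(o,x86), (p,x86)}
  {o, p} × {x88} = {(o,x88), (p,x88)}
  {p} × {x86, x87} = {(p,x86), (p,x87)}
  {p} × {x86, x88} = {(p,x86), (p,x88)}
  {o} × {x86, x87, x88} = {(o,x86), (o,x87), (o,x88)}
  {o, p, q} × {x86} = {(o,x86), (p,x86), (q,x86)}
  {o, p, q} × {x88} = {(o,x88), (p,x88), (q,x88)}
  {p} × {x86, x87, x88} = {(p,x86), (p,x87), (p,x88)}
  {o, p} × {x86, x87} = {(o,x86), (o,x87), (p,x86), (p,x87)}
  {o, p} × {x86, x88} = {(o,x86), (o,x88), (p,x86), (p,x88)}
  {o, p} × {x86, x87, x88} = {(o,x86), (o,x87), (o,x88), (p,x86), (p,x87), (p,x88)}
  {o, p, q} × {x86, x87} = {(o,x86), (o,x87), (p,x86), (p,x87), (q,x86), (q,x87)}
  {o, p, q} × {x86, x88} = {(o,x86), (o,x88), (p,x86), (p,x88), (q,x86), (q,x88)}
  {o, p, q} × {x86, x87, x88} = {(o,x86), (o,x87), (o,x88), (p,x86), (p,x87), (p,x88), (q,x86), (q,x87), (q,x88)}
These 21 distinct sets form the basis B.
Close under arbitrary unions to get τ_{X×Y}; counting gives |τ_{X×Y}| = 70.


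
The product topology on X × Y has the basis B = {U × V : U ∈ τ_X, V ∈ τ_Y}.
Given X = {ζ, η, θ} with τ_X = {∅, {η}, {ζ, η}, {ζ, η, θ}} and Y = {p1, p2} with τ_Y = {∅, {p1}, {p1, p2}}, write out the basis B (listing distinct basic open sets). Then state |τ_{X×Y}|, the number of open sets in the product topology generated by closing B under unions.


Basis B = {∅ × ∅, {η} × {p1}, {ζ, η} × {p1}, {η} × {p1, p2}, {ζ, η, θ} × {p1}, {ζ, η} × {p1, p2}, {ζ, η, θ} × {p1, p2}}; |τ_{X×Y}| = 10.

Enumerate products U × V with U ∈ τ_X, V ∈ τ_Y (deduplicated):
  ∅ × ∅ = {} (∅)
  {η} × {p1} = {(η,p1)}
  {ζ, η} × {p1} = {(ζ,p1), (η,p1)}
  {η} × {p1, p2} = {(η,p1), (η,p2)}
  {ζ, η, θ} × {p1} = {(ζ,p1), (η,p1), (θ,p1)}
  {ζ, η} × {p1, p2} = {(ζ,p1), (ζ,p2), (η,p1), (η,p2)}
  {ζ, η, θ} × {p1, p2} = {(ζ,p1), (ζ,p2), (η,p1), (η,p2), (θ,p1), (θ,p2)}
These 7 distinct sets form the basis B.
Close under arbitrary unions to get τ_{X×Y}; counting gives |τ_{X×Y}| = 10.


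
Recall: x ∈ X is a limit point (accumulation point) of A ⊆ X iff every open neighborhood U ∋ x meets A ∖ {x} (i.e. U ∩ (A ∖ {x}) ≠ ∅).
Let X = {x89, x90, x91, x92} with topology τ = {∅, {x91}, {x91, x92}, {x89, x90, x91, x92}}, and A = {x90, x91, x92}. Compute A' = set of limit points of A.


A' = {x89, x90, x92}

For each x ∈ X, list the open sets U ∈ τ with x ∈ U, then check whether U ∩ (A ∖ {x}) ≠ ∅ for every such U.
  x = x89: opens ∋ x are {x89, x90, x91, x92}; each meets A ∖ {x89}, so x IS a limit point.
  x = x90: opens ∋ x are {x89, x90, x91, x92}; each meets A ∖ {x90}, so x IS a limit point.
  x = x91: open {x91} ∋ x has {x91} ∩ (A ∖ {x91}) = ∅, so x is NOT a limit point.
  x = x92: opens ∋ x are {x91, x92}, {x89, x90, x91, x92}; each meets A ∖ {x92}, so x IS a limit point.
Collecting: A' = {x89, x90, x92}.


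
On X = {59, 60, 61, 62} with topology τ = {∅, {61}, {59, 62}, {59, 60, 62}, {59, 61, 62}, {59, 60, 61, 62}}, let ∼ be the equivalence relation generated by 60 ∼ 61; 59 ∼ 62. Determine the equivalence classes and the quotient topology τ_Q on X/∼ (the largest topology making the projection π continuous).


X/∼ = {[59=62], [60=61]}; |τ_Q| = 3.

Equivalence classes: [59=62], [60=61].
Quotient map π: X → X/∼ sends 59 ↦ [59=62], 60 ↦ [60=61], 61 ↦ [60=61], 62 ↦ [59=62].
For each subset V ⊆ X/∼, compute π^{-1}(V) ⊆ X and check whether π^{-1}(V) ∈ τ. V is open in τ_Q iff π^{-1}(V) ∈ τ.
  V = {}: π^{-1}(V) = ∅ ∈ τ ✓.
  V = {[59=62]}: π^{-1}(V) = {59, 62} ∈ τ ✓.
  V = {[60=61]}: π^{-1}(V) = {60, 61} ∉ τ ✗.
  V = {[59=62], [60=61]}: π^{-1}(V) = {59, 60, 61, 62} ∈ τ ✓.
Open sets in the quotient: τ_Q = {{}, {[59=62]}, {[59=62], [60=61]}} (3 elements).


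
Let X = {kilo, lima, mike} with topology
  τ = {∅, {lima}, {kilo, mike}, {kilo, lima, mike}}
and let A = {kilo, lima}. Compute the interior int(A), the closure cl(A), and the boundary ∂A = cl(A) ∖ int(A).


int(A) = {lima}, cl(A) = {kilo, lima, mike}, ∂A = {kilo, mike}.

Closed sets in (X, τ) are complements of opens:
  closed(X, τ) = {∅, {lima}, {kilo, mike}, {kilo, lima, mike}}.
int(A) = ⋃ {U ∈ τ : U ⊆ A}. Opens contained in A: ∅, {lima}.
Taking the union of these: int(A) = {lima}.
cl(A) = ⋂ {C closed : A ⊆ C}. Closed sets containing A: {kilo, lima, mike}.
Intersecting these: cl(A) = {kilo, lima, mike}.
∂A = cl(A) ∖ int(A) = {kilo, lima, mike} ∖ {lima} = {kilo, mike}.


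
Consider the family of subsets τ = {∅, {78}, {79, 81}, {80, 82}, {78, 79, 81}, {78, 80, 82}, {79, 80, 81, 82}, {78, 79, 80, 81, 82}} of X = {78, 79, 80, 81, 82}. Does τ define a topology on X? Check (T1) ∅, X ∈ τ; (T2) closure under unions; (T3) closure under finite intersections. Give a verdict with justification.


τ IS a topology on X.

Axiom (T1): ∅ ∈ τ? Yes; X ∈ τ? Yes.
Axiom (T2/T3): check pairwise unions and intersections of members of τ.
All pairwise intersections and unions checked — each lies in τ. Therefore τ satisfies (T1), (T2), (T3): it IS a topology on X.


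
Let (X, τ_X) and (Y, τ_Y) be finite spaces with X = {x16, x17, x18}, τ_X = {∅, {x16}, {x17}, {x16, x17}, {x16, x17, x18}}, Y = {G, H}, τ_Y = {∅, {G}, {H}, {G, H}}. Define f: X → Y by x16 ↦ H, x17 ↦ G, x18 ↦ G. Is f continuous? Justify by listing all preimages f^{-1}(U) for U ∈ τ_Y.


f is NOT continuous.

Compute f^{-1}(U) for each U ∈ τ_Y:
  U = ∅: f^{-1}(U) = ∅ ∈ τ_X ✓.
  U = {G}: f^{-1}(U) = {x17, x18} ∉ τ_X ✗.
  U = {H}: f^{-1}(U) = {x16} ∈ τ_X ✓.
  U = {G, H}: f^{-1}(U) = {x16, x17, x18} ∈ τ_X ✓.
Found U = {G} with f^{-1}(U) = {x17, x18} not in τ_X. Therefore f is NOT continuous.


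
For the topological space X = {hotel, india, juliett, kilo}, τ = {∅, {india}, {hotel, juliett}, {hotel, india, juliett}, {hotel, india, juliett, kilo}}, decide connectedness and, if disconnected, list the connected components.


(X, τ) is connected.

Find clopen sets (U ∈ τ with X ∖ U ∈ τ):
  U = ∅, X ∖ U = {hotel, india, juliett, kilo} — both open, so U is clopen.
  U = {hotel, india, juliett, kilo}, X ∖ U = ∅ — both open, so U is clopen.
Only trivial clopens (∅ and X) exist, so (X, τ) is connected.
Compute connected components by grouping points that agree on all clopens:
  component: {hotel, india, juliett, kilo}


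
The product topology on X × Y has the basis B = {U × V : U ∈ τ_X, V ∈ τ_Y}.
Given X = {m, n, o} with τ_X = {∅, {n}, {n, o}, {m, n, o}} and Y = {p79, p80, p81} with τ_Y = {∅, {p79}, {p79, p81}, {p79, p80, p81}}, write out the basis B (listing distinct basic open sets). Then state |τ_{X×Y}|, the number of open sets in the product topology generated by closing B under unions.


Basis B = {∅ × ∅, {n} × {p79}, {n} × {p79, p81}, {n, o} × {p79}, {m, n, o} × {p79}, {n} × {p79, p80, p81}, {n, o} × {p79, p81}, {m, n, o} × {p79, p81}, {n, o} × {p79, p80, p81}, {m, n, o} × {p79, p80, p81}}; |τ_{X×Y}| = 20.

Enumerate products U × V with U ∈ τ_X, V ∈ τ_Y (deduplicated):
  ∅ × ∅ = {} (∅)
  {n} × {p79} = {(n,p79)}
  {n} × {p79, p81} = {(n,p79), (n,p81)}
  {n, o} × {p79} = {(n,p79), (o,p79)}
  {m, n, o} × {p79} = {(m,p79), (n,p79), (o,p79)}
  {n} × {p79, p80, p81} = {(n,p79), (n,p80), (n,p81)}
  {n, o} × {p79, p81} = {(n,p79), (n,p81), (o,p79), (o,p81)}
  {m, n, o} × {p79, p81} = {(m,p79), (m,p81), (n,p79), (n,p81), (o,p79), (o,p81)}
  {n, o} × {p79, p80, p81} = {(n,p79), (n,p80), (n,p81), (o,p79), (o,p80), (o,p81)}
  {m, n, o} × {p79, p80, p81} = {(m,p79), (m,p80), (m,p81), (n,p79), (n,p80), (n,p81), (o,p79), (o,p80), (o,p81)}
These 10 distinct sets form the basis B.
Close under arbitrary unions to get τ_{X×Y}; counting gives |τ_{X×Y}| = 20.


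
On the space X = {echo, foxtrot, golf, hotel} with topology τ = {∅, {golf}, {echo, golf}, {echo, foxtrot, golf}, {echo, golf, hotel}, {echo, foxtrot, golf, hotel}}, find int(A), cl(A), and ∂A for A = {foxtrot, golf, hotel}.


int(A) = {golf}, cl(A) = {echo, foxtrot, golf, hotel}, ∂A = {echo, foxtrot, hotel}.

Closed sets in (X, τ) are complements of opens:
  closed(X, τ) = {∅, {foxtrot}, {hotel}, {foxtrot, hotel}, {echo, foxtrot, hotel}, {echo, foxtrot, golf, hotel}}.
int(A) = ⋃ {U ∈ τ : U ⊆ A}. Opens contained in A: ∅, {golf}.
Taking the union of these: int(A) = {golf}.
cl(A) = ⋂ {C closed : A ⊆ C}. Closed sets containing A: {echo, foxtrot, golf, hotel}.
Intersecting these: cl(A) = {echo, foxtrot, golf, hotel}.
∂A = cl(A) ∖ int(A) = {echo, foxtrot, golf, hotel} ∖ {golf} = {echo, foxtrot, hotel}.


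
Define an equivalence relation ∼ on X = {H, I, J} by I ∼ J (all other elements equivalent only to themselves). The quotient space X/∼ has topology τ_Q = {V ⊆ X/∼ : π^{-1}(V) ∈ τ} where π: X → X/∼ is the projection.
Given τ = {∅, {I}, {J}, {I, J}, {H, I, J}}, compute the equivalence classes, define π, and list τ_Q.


X/∼ = {[H], [I=J]}; |τ_Q| = 3.

Equivalence classes: [H], [I=J].
Quotient map π: X → X/∼ sends H ↦ [H], I ↦ [I=J], J ↦ [I=J].
For each subset V ⊆ X/∼, compute π^{-1}(V) ⊆ X and check whether π^{-1}(V) ∈ τ. V is open in τ_Q iff π^{-1}(V) ∈ τ.
  V = {}: π^{-1}(V) = ∅ ∈ τ ✓.
  V = {[H]}: π^{-1}(V) = {H} ∉ τ ✗.
  V = {[I=J]}: π^{-1}(V) = {I, J} ∈ τ ✓.
  V = {[H], [I=J]}: π^{-1}(V) = {H, I, J} ∈ τ ✓.
Open sets in the quotient: τ_Q = {{}, {[I=J]}, {[H], [I=J]}} (3 elements).


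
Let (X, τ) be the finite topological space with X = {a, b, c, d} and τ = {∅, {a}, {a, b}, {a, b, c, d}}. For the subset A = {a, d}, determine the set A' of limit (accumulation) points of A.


A' = {b, c, d}

For each x ∈ X, list the open sets U ∈ τ with x ∈ U, then check whether U ∩ (A ∖ {x}) ≠ ∅ for every such U.
  x = a: open {a} ∋ x has {a} ∩ (A ∖ {a}) = ∅, so x is NOT a limit point.
  x = b: opens ∋ x are {a, b}, {a, b, c, d}; each meets A ∖ {b}, so x IS a limit point.
  x = c: opens ∋ x are {a, b, c, d}; each meets A ∖ {c}, so x IS a limit point.
  x = d: opens ∋ x are {a, b, c, d}; each meets A ∖ {d}, so x IS a limit point.
Collecting: A' = {b, c, d}.


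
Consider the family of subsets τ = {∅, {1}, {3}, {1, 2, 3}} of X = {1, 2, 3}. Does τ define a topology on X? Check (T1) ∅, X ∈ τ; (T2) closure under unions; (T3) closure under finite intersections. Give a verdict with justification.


τ is NOT a topology on X.

Axiom (T1): ∅ ∈ τ? Yes; X ∈ τ? Yes.
Axiom (T2/T3): check pairwise unions and intersections of members of τ.
Counterexample for (T2): {1} ∪ {3} = {1, 3} ∉ τ. Therefore τ is NOT a topology.


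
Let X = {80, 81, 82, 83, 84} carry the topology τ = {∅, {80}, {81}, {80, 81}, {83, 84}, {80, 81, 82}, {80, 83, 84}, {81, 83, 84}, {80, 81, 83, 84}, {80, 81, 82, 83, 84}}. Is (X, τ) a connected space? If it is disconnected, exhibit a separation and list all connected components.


(X, τ) is disconnected; components = [{83, 84}, {80, 81, 82}].

Find clopen sets (U ∈ τ with X ∖ U ∈ τ):
  U = ∅, X ∖ U = {80, 81, 82, 83, 84} — both open, so U is clopen.
  U = {83, 84}, X ∖ U = {80, 81, 82} — both open, so U is clopen.
  U = {80, 81, 82}, X ∖ U = {83, 84} — both open, so U is clopen.
  U = {80, 81, 82, 83, 84}, X ∖ U = ∅ — both open, so U is clopen.
Nontrivial clopen(s) exist: e.g. {83, 84}. So (X, τ) is disconnected.
Compute connected components by grouping points that agree on all clopens:
  component: {83, 84}
  component: {80, 81, 82}


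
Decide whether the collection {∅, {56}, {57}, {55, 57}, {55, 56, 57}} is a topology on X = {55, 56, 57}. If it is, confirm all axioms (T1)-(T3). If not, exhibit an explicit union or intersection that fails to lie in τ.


τ is NOT a topology on X.

Axiom (T1): ∅ ∈ τ? Yes; X ∈ τ? Yes.
Axiom (T2/T3): check pairwise unions and intersections of members of τ.
Counterexample for (T2): {56} ∪ {57} = {56, 57} ∉ τ. Therefore τ is NOT a topology.


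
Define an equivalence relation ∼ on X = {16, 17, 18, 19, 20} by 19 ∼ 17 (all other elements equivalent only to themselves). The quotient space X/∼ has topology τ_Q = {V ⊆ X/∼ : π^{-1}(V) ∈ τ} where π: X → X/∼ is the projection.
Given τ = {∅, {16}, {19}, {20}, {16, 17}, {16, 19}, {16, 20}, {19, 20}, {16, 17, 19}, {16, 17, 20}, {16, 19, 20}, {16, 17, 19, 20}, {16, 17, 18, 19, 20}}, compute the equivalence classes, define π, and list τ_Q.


X/∼ = {[16], [17=19], [18], [20]}; |τ_Q| = 7.

Equivalence classes: [16], [17=19], [18], [20].
Quotient map π: X → X/∼ sends 16 ↦ [16], 17 ↦ [17=19], 18 ↦ [18], 19 ↦ [17=19], 20 ↦ [20].
For each subset V ⊆ X/∼, compute π^{-1}(V) ⊆ X and check whether π^{-1}(V) ∈ τ. V is open in τ_Q iff π^{-1}(V) ∈ τ.
  V = {}: π^{-1}(V) = ∅ ∈ τ ✓.
  V = {[16]}: π^{-1}(V) = {16} ∈ τ ✓.
  V = {[17=19]}: π^{-1}(V) = {17, 19} ∉ τ ✗.
  V = {[16], [17=19]}: π^{-1}(V) = {16, 17, 19} ∈ τ ✓.
  V = {[18]}: π^{-1}(V) = {18} ∉ τ ✗.
  V = {[16], [18]}: π^{-1}(V) = {16, 18} ∉ τ ✗.
  V = {[17=19], [18]}: π^{-1}(V) = {17, 18, 19} ∉ τ ✗.
  V = {[16], [17=19], [18]}: π^{-1}(V) = {16, 17, 18, 19} ∉ τ ✗.
  V = {[20]}: π^{-1}(V) = {20} ∈ τ ✓.
  V = {[16], [20]}: π^{-1}(V) = {16, 20} ∈ τ ✓.
  V = {[17=19], [20]}: π^{-1}(V) = {17, 19, 20} ∉ τ ✗.
  V = {[16], [17=19], [20]}: π^{-1}(V) = {16, 17, 19, 20} ∈ τ ✓.
  V = {[18], [20]}: π^{-1}(V) = {18, 20} ∉ τ ✗.
  V = {[16], [18], [20]}: π^{-1}(V) = {16, 18, 20} ∉ τ ✗.
  V = {[17=19], [18], [20]}: π^{-1}(V) = {17, 18, 19, 20} ∉ τ ✗.
  V = {[16], [17=19], [18], [20]}: π^{-1}(V) = {16, 17, 18, 19, 20} ∈ τ ✓.
Open sets in the quotient: τ_Q = {{}, {[16]}, {[16], [17=19]}, {[20]}, {[16], [20]}, {[16], [17=19], [20]}, {[16], [17=19], [18], [20]}} (7 elements).


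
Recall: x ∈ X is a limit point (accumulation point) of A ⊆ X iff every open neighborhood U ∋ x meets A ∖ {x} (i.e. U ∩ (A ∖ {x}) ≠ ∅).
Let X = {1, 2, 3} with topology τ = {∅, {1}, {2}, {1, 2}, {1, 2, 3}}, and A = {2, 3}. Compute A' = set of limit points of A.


A' = {3}

For each x ∈ X, list the open sets U ∈ τ with x ∈ U, then check whether U ∩ (A ∖ {x}) ≠ ∅ for every such U.
  x = 1: open {1} ∋ x has {1} ∩ (A ∖ {1}) = ∅, so x is NOT a limit point.
  x = 2: open {2} ∋ x has {2} ∩ (A ∖ {2}) = ∅, so x is NOT a limit point.
  x = 3: opens ∋ x are {1, 2, 3}; each meets A ∖ {3}, so x IS a limit point.
Collecting: A' = {3}.


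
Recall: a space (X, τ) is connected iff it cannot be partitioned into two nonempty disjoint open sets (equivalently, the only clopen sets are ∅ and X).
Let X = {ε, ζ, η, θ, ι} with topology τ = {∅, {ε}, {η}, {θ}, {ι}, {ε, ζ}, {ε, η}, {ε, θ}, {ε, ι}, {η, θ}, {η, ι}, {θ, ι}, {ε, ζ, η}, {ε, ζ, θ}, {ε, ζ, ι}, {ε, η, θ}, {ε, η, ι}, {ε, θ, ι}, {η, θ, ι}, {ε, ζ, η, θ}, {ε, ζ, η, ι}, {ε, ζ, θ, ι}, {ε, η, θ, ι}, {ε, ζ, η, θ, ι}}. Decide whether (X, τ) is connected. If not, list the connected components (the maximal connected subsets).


(X, τ) is disconnected; components = [{η}, {θ}, {ι}, {ε, ζ}].

Find clopen sets (U ∈ τ with X ∖ U ∈ τ):
  U = ∅, X ∖ U = {ε, ζ, η, θ, ι} — both open, so U is clopen.
  U = {η}, X ∖ U = {ε, ζ, θ, ι} — both open, so U is clopen.
  U = {θ}, X ∖ U = {ε, ζ, η, ι} — both open, so U is clopen.
  U = {ι}, X ∖ U = {ε, ζ, η, θ} — both open, so U is clopen.
  U = {ε, ζ}, X ∖ U = {η, θ, ι} — both open, so U is clopen.
  U = {η, θ}, X ∖ U = {ε, ζ, ι} — both open, so U is clopen.
  U = {η, ι}, X ∖ U = {ε, ζ, θ} — both open, so U is clopen.
  U = {θ, ι}, X ∖ U = {ε, ζ, η} — both open, so U is clopen.
  U = {ε, ζ, η}, X ∖ U = {θ, ι} — both open, so U is clopen.
  U = {ε, ζ, θ}, X ∖ U = {η, ι} — both open, so U is clopen.
  U = {ε, ζ, ι}, X ∖ U = {η, θ} — both open, so U is clopen.
  U = {η, θ, ι}, X ∖ U = {ε, ζ} — both open, so U is clopen.
  U = {ε, ζ, η, θ}, X ∖ U = {ι} — both open, so U is clopen.
  U = {ε, ζ, η, ι}, X ∖ U = {θ} — both open, so U is clopen.
  U = {ε, ζ, θ, ι}, X ∖ U = {η} — both open, so U is clopen.
  U = {ε, ζ, η, θ, ι}, X ∖ U = ∅ — both open, so U is clopen.
Nontrivial clopen(s) exist: e.g. {ε, ζ, ι}. So (X, τ) is disconnected.
Compute connected components by grouping points that agree on all clopens:
  component: {η}
  component: {θ}
  component: {ι}
  component: {ε, ζ}


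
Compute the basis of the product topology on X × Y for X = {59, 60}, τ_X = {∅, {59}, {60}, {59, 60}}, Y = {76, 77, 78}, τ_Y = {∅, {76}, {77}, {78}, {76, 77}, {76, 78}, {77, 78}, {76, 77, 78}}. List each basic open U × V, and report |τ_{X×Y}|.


Basis B = {∅ × ∅, {59} × {76}, {59} × {77}, {59} × {78}, {60} × {76}, {60} × {77}, {60} × {78}, {59} × {76, 77}, {59} × {76, 78}, {59, 60} × {76}, {59} × {77, 78}, {59, 60} × {77}, {59, 60} × {78}, {60} × {76, 77}, {60} × {76, 78}, {60} × {77, 78}, {59} × {76, 77, 78}, {60} × {76, 77, 78}, {59, 60} × {76, 77}, {59, 60} × {76, 78}, {59, 60} × {77, 78}, {59, 60} × {76, 77, 78}}; |τ_{X×Y}| = 64.

Enumerate products U × V with U ∈ τ_X, V ∈ τ_Y (deduplicated):
  ∅ × ∅ = {} (∅)
  {59} × {76} = {(59,76)}
  {59} × {77} = {(59,77)}
  {59} × {78} = {(59,78)}
  {60} × {76} = {(60,76)}
  {60} × {77} = {(60,77)}
  {60} × {78} = {(60,78)}
  {59} × {76, 77} = {(59,76), (59,77)}
  {59} × {76, 78} = {(59,76), (59,78)}
  {59, 60} × {76} = {(59,76), (60,76)}
  {59} × {77, 78} = {(59,77), (59,78)}
  {59, 60} × {77} = {(59,77), (60,77)}
  {59, 60} × {78} = {(59,78), (60,78)}
  {60} × {76, 77} = {(60,76), (60,77)}
  {60} × {76, 78} = {(60,76), (60,78)}
  {60} × {77, 78} = {(60,77), (60,78)}
  {59} × {76, 77, 78} = {(59,76), (59,77), (59,78)}
  {60} × {76, 77, 78} = {(60,76), (60,77), (60,78)}
  {59, 60} × {76, 77} = {(59,76), (59,77), (60,76), (60,77)}
  {59, 60} × {76, 78} = {(59,76), (59,78), (60,76), (60,78)}
  {59, 60} × {77, 78} = {(59,77), (59,78), (60,77), (60,78)}
  {59, 60} × {76, 77, 78} = {(59,76), (59,77), (59,78), (60,76), (60,77), (60,78)}
These 22 distinct sets form the basis B.
Close under arbitrary unions to get τ_{X×Y}; counting gives |τ_{X×Y}| = 64.


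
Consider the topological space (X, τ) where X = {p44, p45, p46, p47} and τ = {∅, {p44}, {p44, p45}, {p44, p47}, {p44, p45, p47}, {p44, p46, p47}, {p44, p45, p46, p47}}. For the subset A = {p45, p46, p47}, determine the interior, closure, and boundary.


int(A) = ∅, cl(A) = {p45, p46, p47}, ∂A = {p45, p46, p47}.

Closed sets in (X, τ) are complements of opens:
  closed(X, τ) = {∅, {p45}, {p46}, {p45, p46}, {p46, p47}, {p45, p46, p47}, {p44, p45, p46, p47}}.
int(A) = ⋃ {U ∈ τ : U ⊆ A}. Opens contained in A: ∅.
Taking the union of these: int(A) = ∅.
cl(A) = ⋂ {C closed : A ⊆ C}. Closed sets containing A: {p45, p46, p47}, {p44, p45, p46, p47}.
Intersecting these: cl(A) = {p45, p46, p47}.
∂A = cl(A) ∖ int(A) = {p45, p46, p47} ∖ ∅ = {p45, p46, p47}.


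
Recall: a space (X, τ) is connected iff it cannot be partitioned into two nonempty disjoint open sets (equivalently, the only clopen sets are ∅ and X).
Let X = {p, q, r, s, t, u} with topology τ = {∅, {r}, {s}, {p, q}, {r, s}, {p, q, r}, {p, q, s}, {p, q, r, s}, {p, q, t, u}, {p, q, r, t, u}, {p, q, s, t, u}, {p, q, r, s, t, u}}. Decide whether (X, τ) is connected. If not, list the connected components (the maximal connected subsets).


(X, τ) is disconnected; components = [{r}, {s}, {p, q, t, u}].

Find clopen sets (U ∈ τ with X ∖ U ∈ τ):
  U = ∅, X ∖ U = {p, q, r, s, t, u} — both open, so U is clopen.
  U = {r}, X ∖ U = {p, q, s, t, u} — both open, so U is clopen.
  U = {s}, X ∖ U = {p, q, r, t, u} — both open, so U is clopen.
  U = {r, s}, X ∖ U = {p, q, t, u} — both open, so U is clopen.
  U = {p, q, t, u}, X ∖ U = {r, s} — both open, so U is clopen.
  U = {p, q, r, t, u}, X ∖ U = {s} — both open, so U is clopen.
  U = {p, q, s, t, u}, X ∖ U = {r} — both open, so U is clopen.
  U = {p, q, r, s, t, u}, X ∖ U = ∅ — both open, so U is clopen.
Nontrivial clopen(s) exist: e.g. {p, q, s, t, u}. So (X, τ) is disconnected.
Compute connected components by grouping points that agree on all clopens:
  component: {r}
  component: {s}
  component: {p, q, t, u}


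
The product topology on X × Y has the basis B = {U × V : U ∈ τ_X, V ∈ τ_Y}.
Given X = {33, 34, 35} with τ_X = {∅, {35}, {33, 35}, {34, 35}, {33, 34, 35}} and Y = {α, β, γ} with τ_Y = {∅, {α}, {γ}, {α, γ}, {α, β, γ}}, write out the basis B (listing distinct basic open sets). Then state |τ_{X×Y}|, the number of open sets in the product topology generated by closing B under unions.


Basis B = {∅ × ∅, {35} × {α}, {35} × {γ}, {33, 35} × {α}, {33, 35} × {γ}, {34, 35} × {α}, {34, 35} × {γ}, {35} × {α, γ}, {33, 34, 35} × {α}, {33, 34, 35} × {γ}, {35} × {α, β, γ}, {33, 35} × {α, γ}, {34, 35} × {α, γ}, {33, 35} × {α, β, γ}, {33, 34, 35} × {α, γ}, {34, 35} × {α, β, γ}, {33, 34, 35} × {α, β, γ}}; |τ_{X×Y}| = 50.

Enumerate products U × V with U ∈ τ_X, V ∈ τ_Y (deduplicated):
  ∅ × ∅ = {} (∅)
  {35} × {α} = {(35,α)}
  {35} × {γ} = {(35,γ)}
  {33, 35} × {α} = {(33,α), (35,α)}
  {33, 35} × {γ} = {(33,γ), (35,γ)}
  {34, 35} × {α} = {(34,α), (35,α)}
  {34, 35} × {γ} = {(34,γ), (35,γ)}
  {35} × {α, γ} = {(35,α), (35,γ)}
  {33, 34, 35} × {α} = {(33,α), (34,α), (35,α)}
  {33, 34, 35} × {γ} = {(33,γ), (34,γ), (35,γ)}
  {35} × {α, β, γ} = {(35,α), (35,β), (35,γ)}
  {33, 35} × {α, γ} = {(33,α), (33,γ), (35,α), (35,γ)}
  {34, 35} × {α, γ} = {(34,α), (34,γ), (35,α), (35,γ)}
  {33, 35} × {α, β, γ} = {(33,α), (33,β), (33,γ), (35,α), (35,β), (35,γ)}
  {33, 34, 35} × {α, γ} = {(33,α), (33,γ), (34,α), (34,γ), (35,α), (35,γ)}
  {34, 35} × {α, β, γ} = {(34,α), (34,β), (34,γ), (35,α), (35,β), (35,γ)}
  {33, 34, 35} × {α, β, γ} = {(33,α), (33,β), (33,γ), (34,α), (34,β), (34,γ), (35,α), (35,β), (35,γ)}
These 17 distinct sets form the basis B.
Close under arbitrary unions to get τ_{X×Y}; counting gives |τ_{X×Y}| = 50.


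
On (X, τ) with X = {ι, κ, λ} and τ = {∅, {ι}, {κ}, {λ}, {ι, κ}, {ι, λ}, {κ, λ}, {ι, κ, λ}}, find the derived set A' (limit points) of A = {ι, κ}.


A' = ∅

For each x ∈ X, list the open sets U ∈ τ with x ∈ U, then check whether U ∩ (A ∖ {x}) ≠ ∅ for every such U.
  x = ι: open {ι} ∋ x has {ι} ∩ (A ∖ {ι}) = ∅, so x is NOT a limit point.
  x = κ: open {κ} ∋ x has {κ} ∩ (A ∖ {κ}) = ∅, so x is NOT a limit point.
  x = λ: open {λ} ∋ x has {λ} ∩ (A ∖ {λ}) = ∅, so x is NOT a limit point.
Collecting: A' = ∅.


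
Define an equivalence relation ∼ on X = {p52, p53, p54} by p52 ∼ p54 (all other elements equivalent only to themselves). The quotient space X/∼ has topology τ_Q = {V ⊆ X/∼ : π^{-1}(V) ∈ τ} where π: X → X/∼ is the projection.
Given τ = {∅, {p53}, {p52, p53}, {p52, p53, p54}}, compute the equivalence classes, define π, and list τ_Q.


X/∼ = {[p52=p54], [p53]}; |τ_Q| = 3.

Equivalence classes: [p52=p54], [p53].
Quotient map π: X → X/∼ sends p52 ↦ [p52=p54], p53 ↦ [p53], p54 ↦ [p52=p54].
For each subset V ⊆ X/∼, compute π^{-1}(V) ⊆ X and check whether π^{-1}(V) ∈ τ. V is open in τ_Q iff π^{-1}(V) ∈ τ.
  V = {}: π^{-1}(V) = ∅ ∈ τ ✓.
  V = {[p52=p54]}: π^{-1}(V) = {p52, p54} ∉ τ ✗.
  V = {[p53]}: π^{-1}(V) = {p53} ∈ τ ✓.
  V = {[p52=p54], [p53]}: π^{-1}(V) = {p52, p53, p54} ∈ τ ✓.
Open sets in the quotient: τ_Q = {{}, {[p53]}, {[p52=p54], [p53]}} (3 elements).


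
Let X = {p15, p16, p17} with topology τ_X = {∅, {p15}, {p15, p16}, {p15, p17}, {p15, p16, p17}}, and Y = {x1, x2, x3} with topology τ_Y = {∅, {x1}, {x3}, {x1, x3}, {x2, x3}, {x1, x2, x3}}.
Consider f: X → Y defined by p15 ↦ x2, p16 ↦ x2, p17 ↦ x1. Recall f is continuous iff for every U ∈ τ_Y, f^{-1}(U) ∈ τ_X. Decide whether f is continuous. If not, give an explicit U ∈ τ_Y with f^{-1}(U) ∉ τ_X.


f is NOT continuous.

Compute f^{-1}(U) for each U ∈ τ_Y:
  U = ∅: f^{-1}(U) = ∅ ∈ τ_X ✓.
  U = {x1}: f^{-1}(U) = {p17} ∉ τ_X ✗.
  U = {x3}: f^{-1}(U) = ∅ ∈ τ_X ✓.
  U = {x1, x3}: f^{-1}(U) = {p17} ∉ τ_X ✗.
  U = {x2, x3}: f^{-1}(U) = {p15, p16} ∈ τ_X ✓.
  U = {x1, x2, x3}: f^{-1}(U) = {p15, p16, p17} ∈ τ_X ✓.
Found U = {x1} with f^{-1}(U) = {p17} not in τ_X. Therefore f is NOT continuous.


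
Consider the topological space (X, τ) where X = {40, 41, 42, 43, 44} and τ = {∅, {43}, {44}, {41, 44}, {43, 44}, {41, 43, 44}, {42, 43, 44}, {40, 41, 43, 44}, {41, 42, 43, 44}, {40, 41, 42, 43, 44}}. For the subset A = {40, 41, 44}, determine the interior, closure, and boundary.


int(A) = {41, 44}, cl(A) = {40, 41, 42, 44}, ∂A = {40, 42}.

Closed sets in (X, τ) are complements of opens:
  closed(X, τ) = {∅, {40}, {42}, {40, 41}, {40, 42}, {40, 41, 42}, {40, 42, 43}, {40, 41, 42, 43}, {40, 41, 42, 44}, {40, 41, 42, 43, 44}}.
int(A) = ⋃ {U ∈ τ : U ⊆ A}. Opens contained in A: ∅, {44}, {41, 44}.
Taking the union of these: int(A) = {41, 44}.
cl(A) = ⋂ {C closed : A ⊆ C}. Closed sets containing A: {40, 41, 42, 44}, {40, 41, 42, 43, 44}.
Intersecting these: cl(A) = {40, 41, 42, 44}.
∂A = cl(A) ∖ int(A) = {40, 41, 42, 44} ∖ {41, 44} = {40, 42}.


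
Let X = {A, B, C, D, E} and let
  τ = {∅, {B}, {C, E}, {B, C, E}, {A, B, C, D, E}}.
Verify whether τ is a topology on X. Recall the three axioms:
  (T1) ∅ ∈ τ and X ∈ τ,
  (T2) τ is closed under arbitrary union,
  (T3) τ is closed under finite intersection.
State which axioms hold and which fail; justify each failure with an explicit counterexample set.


τ IS a topology on X.

Axiom (T1): ∅ ∈ τ? Yes; X ∈ τ? Yes.
Axiom (T2/T3): check pairwise unions and intersections of members of τ.
All pairwise intersections and unions checked — each lies in τ. Therefore τ satisfies (T1), (T2), (T3): it IS a topology on X.


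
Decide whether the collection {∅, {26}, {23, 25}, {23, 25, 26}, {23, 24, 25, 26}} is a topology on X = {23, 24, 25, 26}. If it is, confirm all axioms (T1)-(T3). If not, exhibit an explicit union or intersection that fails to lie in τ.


τ IS a topology on X.

Axiom (T1): ∅ ∈ τ? Yes; X ∈ τ? Yes.
Axiom (T2/T3): check pairwise unions and intersections of members of τ.
All pairwise intersections and unions checked — each lies in τ. Therefore τ satisfies (T1), (T2), (T3): it IS a topology on X.


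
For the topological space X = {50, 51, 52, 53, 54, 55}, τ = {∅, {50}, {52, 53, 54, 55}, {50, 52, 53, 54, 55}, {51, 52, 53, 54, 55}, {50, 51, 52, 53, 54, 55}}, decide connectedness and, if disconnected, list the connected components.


(X, τ) is disconnected; components = [{50}, {51, 52, 53, 54, 55}].

Find clopen sets (U ∈ τ with X ∖ U ∈ τ):
  U = ∅, X ∖ U = {50, 51, 52, 53, 54, 55} — both open, so U is clopen.
  U = {50}, X ∖ U = {51, 52, 53, 54, 55} — both open, so U is clopen.
  U = {51, 52, 53, 54, 55}, X ∖ U = {50} — both open, so U is clopen.
  U = {50, 51, 52, 53, 54, 55}, X ∖ U = ∅ — both open, so U is clopen.
Nontrivial clopen(s) exist: e.g. {50}. So (X, τ) is disconnected.
Compute connected components by grouping points that agree on all clopens:
  component: {50}
  component: {51, 52, 53, 54, 55}


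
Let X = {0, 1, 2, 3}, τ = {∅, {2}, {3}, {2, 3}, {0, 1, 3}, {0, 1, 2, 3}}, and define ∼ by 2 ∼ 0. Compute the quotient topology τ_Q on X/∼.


X/∼ = {[0=2], [1], [3]}; |τ_Q| = 3.

Equivalence classes: [0=2], [1], [3].
Quotient map π: X → X/∼ sends 0 ↦ [0=2], 1 ↦ [1], 2 ↦ [0=2], 3 ↦ [3].
For each subset V ⊆ X/∼, compute π^{-1}(V) ⊆ X and check whether π^{-1}(V) ∈ τ. V is open in τ_Q iff π^{-1}(V) ∈ τ.
  V = {}: π^{-1}(V) = ∅ ∈ τ ✓.
  V = {[0=2]}: π^{-1}(V) = {0, 2} ∉ τ ✗.
  V = {[1]}: π^{-1}(V) = {1} ∉ τ ✗.
  V = {[0=2], [1]}: π^{-1}(V) = {0, 1, 2} ∉ τ ✗.
  V = {[3]}: π^{-1}(V) = {3} ∈ τ ✓.
  V = {[0=2], [3]}: π^{-1}(V) = {0, 2, 3} ∉ τ ✗.
  V = {[1], [3]}: π^{-1}(V) = {1, 3} ∉ τ ✗.
  V = {[0=2], [1], [3]}: π^{-1}(V) = {0, 1, 2, 3} ∈ τ ✓.
Open sets in the quotient: τ_Q = {{}, {[3]}, {[0=2], [1], [3]}} (3 elements).


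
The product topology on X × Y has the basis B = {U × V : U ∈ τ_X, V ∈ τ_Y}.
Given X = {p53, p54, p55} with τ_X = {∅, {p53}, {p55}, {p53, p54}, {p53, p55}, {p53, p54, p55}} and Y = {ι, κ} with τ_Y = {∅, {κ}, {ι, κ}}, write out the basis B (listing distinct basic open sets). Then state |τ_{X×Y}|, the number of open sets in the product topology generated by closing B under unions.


Basis B = {∅ × ∅, {p53} × {κ}, {p55} × {κ}, {p53} × {ι, κ}, {p53, p54} × {κ}, {p53, p55} × {κ}, {p55} × {ι, κ}, {p53, p54, p55} × {κ}, {p53, p54} × {ι, κ}, {p53, p55} × {ι, κ}, {p53, p54, p55} × {ι, κ}}; |τ_{X×Y}| = 18.

Enumerate products U × V with U ∈ τ_X, V ∈ τ_Y (deduplicated):
  ∅ × ∅ = {} (∅)
  {p53} × {κ} = {(p53,κ)}
  {p55} × {κ} = {(p55,κ)}
  {p53} × {ι, κ} = {(p53,ι), (p53,κ)}
  {p53, p54} × {κ} = {(p53,κ), (p54,κ)}
  {p53, p55} × {κ} = {(p53,κ), (p55,κ)}
  {p55} × {ι, κ} = {(p55,ι), (p55,κ)}
  {p53, p54, p55} × {κ} = {(p53,κ), (p54,κ), (p55,κ)}
  {p53, p54} × {ι, κ} = {(p53,ι), (p53,κ), (p54,ι), (p54,κ)}
  {p53, p55} × {ι, κ} = {(p53,ι), (p53,κ), (p55,ι), (p55,κ)}
  {p53, p54, p55} × {ι, κ} = {(p53,ι), (p53,κ), (p54,ι), (p54,κ), (p55,ι), (p55,κ)}
These 11 distinct sets form the basis B.
Close under arbitrary unions to get τ_{X×Y}; counting gives |τ_{X×Y}| = 18.


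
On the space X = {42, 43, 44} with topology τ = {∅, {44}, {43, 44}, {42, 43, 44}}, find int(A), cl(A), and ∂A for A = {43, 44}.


int(A) = {43, 44}, cl(A) = {42, 43, 44}, ∂A = {42}.

Closed sets in (X, τ) are complements of opens:
  closed(X, τ) = {∅, {42}, {42, 43}, {42, 43, 44}}.
int(A) = ⋃ {U ∈ τ : U ⊆ A}. Opens contained in A: ∅, {44}, {43, 44}.
Taking the union of these: int(A) = {43, 44}.
cl(A) = ⋂ {C closed : A ⊆ C}. Closed sets containing A: {42, 43, 44}.
Intersecting these: cl(A) = {42, 43, 44}.
∂A = cl(A) ∖ int(A) = {42, 43, 44} ∖ {43, 44} = {42}.


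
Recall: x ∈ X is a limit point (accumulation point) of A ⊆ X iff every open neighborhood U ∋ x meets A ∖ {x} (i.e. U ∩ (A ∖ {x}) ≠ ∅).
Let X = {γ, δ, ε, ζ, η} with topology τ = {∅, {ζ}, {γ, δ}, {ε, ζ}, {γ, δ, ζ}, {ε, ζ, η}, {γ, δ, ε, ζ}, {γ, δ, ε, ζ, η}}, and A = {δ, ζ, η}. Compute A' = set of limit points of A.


A' = {γ, ε, η}

For each x ∈ X, list the open sets U ∈ τ with x ∈ U, then check whether U ∩ (A ∖ {x}) ≠ ∅ for every such U.
  x = γ: opens ∋ x are {γ, δ}, {γ, δ, ζ}, {γ, δ, ε, ζ}, {γ, δ, ε, ζ, η}; each meets A ∖ {γ}, so x IS a limit point.
  x = δ: open {γ, δ} ∋ x has {γ, δ} ∩ (A ∖ {δ}) = ∅, so x is NOT a limit point.
  x = ε: opens ∋ x are {ε, ζ}, {ε, ζ, η}, {γ, δ, ε, ζ}, {γ, δ, ε, ζ, η}; each meets A ∖ {ε}, so x IS a limit point.
  x = ζ: open {ζ} ∋ x has {ζ} ∩ (A ∖ {ζ}) = ∅, so x is NOT a limit point.
  x = η: opens ∋ x are {ε, ζ, η}, {γ, δ, ε, ζ, η}; each meets A ∖ {η}, so x IS a limit point.
Collecting: A' = {γ, ε, η}.


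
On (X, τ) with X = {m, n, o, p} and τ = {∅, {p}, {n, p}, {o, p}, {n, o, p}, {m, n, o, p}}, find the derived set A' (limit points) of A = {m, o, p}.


A' = {m, n, o}

For each x ∈ X, list the open sets U ∈ τ with x ∈ U, then check whether U ∩ (A ∖ {x}) ≠ ∅ for every such U.
  x = m: opens ∋ x are {m, n, o, p}; each meets A ∖ {m}, so x IS a limit point.
  x = n: opens ∋ x are {n, p}, {n, o, p}, {m, n, o, p}; each meets A ∖ {n}, so x IS a limit point.
  x = o: opens ∋ x are {o, p}, {n, o, p}, {m, n, o, p}; each meets A ∖ {o}, so x IS a limit point.
  x = p: open {p} ∋ x has {p} ∩ (A ∖ {p}) = ∅, so x is NOT a limit point.
Collecting: A' = {m, n, o}.


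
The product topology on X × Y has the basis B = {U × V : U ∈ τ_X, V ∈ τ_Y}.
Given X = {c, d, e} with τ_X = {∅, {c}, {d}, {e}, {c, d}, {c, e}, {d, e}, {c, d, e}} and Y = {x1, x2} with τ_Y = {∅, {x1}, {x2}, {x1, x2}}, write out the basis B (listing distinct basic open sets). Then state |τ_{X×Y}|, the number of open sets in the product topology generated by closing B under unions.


Basis B = {∅ × ∅, {c} × {x1}, {c} × {x2}, {d} × {x1}, {d} × {x2}, {e} × {x1}, {e} × {x2}, {c} × {x1, x2}, {c, d} × {x1}, {c, e} × {x1}, {c, d} × {x2}, {c, e} × {x2}, {d} × {x1, x2}, {d, e} × {x1}, {d, e} × {x2}, {e} × {x1, x2}, {c, d, e} × {x1}, {c, d, e} × {x2}, {c, d} × {x1, x2}, {c, e} × {x1, x2}, {d, e} × {x1, x2}, {c, d, e} × {x1, x2}}; |τ_{X×Y}| = 64.

Enumerate products U × V with U ∈ τ_X, V ∈ τ_Y (deduplicated):
  ∅ × ∅ = {} (∅)
  {c} × {x1} = {(c,x1)}
  {c} × {x2} = {(c,x2)}
  {d} × {x1} = {(d,x1)}
  {d} × {x2} = {(d,x2)}
  {e} × {x1} = {(e,x1)}
  {e} × {x2} = {(e,x2)}
  {c} × {x1, x2} = {(c,x1), (c,x2)}
  {c, d} × {x1} = {(c,x1), (d,x1)}
  {c, e} × {x1} = {(c,x1), (e,x1)}
  {c, d} × {x2} = {(c,x2), (d,x2)}
  {c, e} × {x2} = {(c,x2), (e,x2)}
  {d} × {x1, x2} = {(d,x1), (d,x2)}
  {d, e} × {x1} = {(d,x1), (e,x1)}
  {d, e} × {x2} = {(d,x2), (e,x2)}
  {e} × {x1, x2} = {(e,x1), (e,x2)}
  {c, d, e} × {x1} = {(c,x1), (d,x1), (e,x1)}
  {c, d, e} × {x2} = {(c,x2), (d,x2), (e,x2)}
  {c, d} × {x1, x2} = {(c,x1), (c,x2), (d,x1), (d,x2)}
  {c, e} × {x1, x2} = {(c,x1), (c,x2), (e,x1), (e,x2)}
  {d, e} × {x1, x2} = {(d,x1), (d,x2), (e,x1), (e,x2)}
  {c, d, e} × {x1, x2} = {(c,x1), (c,x2), (d,x1), (d,x2), (e,x1), (e,x2)}
These 22 distinct sets form the basis B.
Close under arbitrary unions to get τ_{X×Y}; counting gives |τ_{X×Y}| = 64.


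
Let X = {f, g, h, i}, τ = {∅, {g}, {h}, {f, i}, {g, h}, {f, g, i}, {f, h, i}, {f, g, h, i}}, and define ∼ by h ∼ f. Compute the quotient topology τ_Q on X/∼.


X/∼ = {[f=h], [g], [i]}; |τ_Q| = 4.

Equivalence classes: [f=h], [g], [i].
Quotient map π: X → X/∼ sends f ↦ [f=h], g ↦ [g], h ↦ [f=h], i ↦ [i].
For each subset V ⊆ X/∼, compute π^{-1}(V) ⊆ X and check whether π^{-1}(V) ∈ τ. V is open in τ_Q iff π^{-1}(V) ∈ τ.
  V = {}: π^{-1}(V) = ∅ ∈ τ ✓.
  V = {[f=h]}: π^{-1}(V) = {f, h} ∉ τ ✗.
  V = {[g]}: π^{-1}(V) = {g} ∈ τ ✓.
  V = {[f=h], [g]}: π^{-1}(V) = {f, g, h} ∉ τ ✗.
  V = {[i]}: π^{-1}(V) = {i} ∉ τ ✗.
  V = {[f=h], [i]}: π^{-1}(V) = {f, h, i} ∈ τ ✓.
  V = {[g], [i]}: π^{-1}(V) = {g, i} ∉ τ ✗.
  V = {[f=h], [g], [i]}: π^{-1}(V) = {f, g, h, i} ∈ τ ✓.
Open sets in the quotient: τ_Q = {{}, {[g]}, {[f=h], [i]}, {[f=h], [g], [i]}} (4 elements).
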